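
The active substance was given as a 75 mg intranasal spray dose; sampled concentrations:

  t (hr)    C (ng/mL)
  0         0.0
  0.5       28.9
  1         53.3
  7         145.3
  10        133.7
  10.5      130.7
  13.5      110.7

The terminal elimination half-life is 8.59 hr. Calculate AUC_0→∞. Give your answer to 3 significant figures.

Trapezoidal AUC_0→13.5:
  [0→0.5]: (0.0+28.9)/2 × 0.5 = 7.225
  [0.5→1]: (28.9+53.3)/2 × 0.5 = 20.55
  [1→7]: (53.3+145.3)/2 × 6 = 595.8
  [7→10]: (145.3+133.7)/2 × 3 = 418.5
  [10→10.5]: (133.7+130.7)/2 × 0.5 = 66.1
  [10.5→13.5]: (130.7+110.7)/2 × 3 = 362.1
  Sum = 1470.275 ng/mL·hr
k_e = ln2 / t½ = 0.693147 / 8.59 = 0.0807 hr^-1
Extrapolated tail: C_last / k_e = 110.7 / 0.0807 = 1371.747
AUC_0→∞ = 1470.275 + 1371.747 = 2842.022 ng/mL·hr

AUC = 2840 ng/mL·hr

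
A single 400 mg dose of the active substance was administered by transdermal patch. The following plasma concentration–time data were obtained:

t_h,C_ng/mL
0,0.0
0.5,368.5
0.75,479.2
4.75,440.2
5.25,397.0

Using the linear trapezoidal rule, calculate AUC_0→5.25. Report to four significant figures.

Trapezoidal AUC_0→5.25:
  [0→0.5]: (0.0+368.5)/2 × 0.5 = 92.125
  [0.5→0.75]: (368.5+479.2)/2 × 0.25 = 105.9625
  [0.75→4.75]: (479.2+440.2)/2 × 4 = 1838.8
  [4.75→5.25]: (440.2+397.0)/2 × 0.5 = 209.3
  Sum = 2246.1875 ng/mL·h

AUC = 2246 ng/mL·h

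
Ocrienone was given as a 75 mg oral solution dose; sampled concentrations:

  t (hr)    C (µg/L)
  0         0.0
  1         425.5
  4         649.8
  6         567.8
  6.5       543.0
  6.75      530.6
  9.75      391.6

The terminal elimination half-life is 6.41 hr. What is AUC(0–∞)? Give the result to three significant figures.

AUC = 8460 µg/L·hr

Trapezoidal AUC_0→9.75:
  [0→1]: (0.0+425.5)/2 × 1 = 212.75
  [1→4]: (425.5+649.8)/2 × 3 = 1612.95
  [4→6]: (649.8+567.8)/2 × 2 = 1217.6
  [6→6.5]: (567.8+543.0)/2 × 0.5 = 277.7
  [6.5→6.75]: (543.0+530.6)/2 × 0.25 = 134.2
  [6.75→9.75]: (530.6+391.6)/2 × 3 = 1383.3
  Sum = 4838.5 µg/L·hr
k_e = ln2 / t½ = 0.693147 / 6.41 = 0.1081 hr^-1
Extrapolated tail: C_last / k_e = 391.6 / 0.1081 = 3622.572
AUC_0→∞ = 4838.5 + 3622.572 = 8461.072 µg/L·hr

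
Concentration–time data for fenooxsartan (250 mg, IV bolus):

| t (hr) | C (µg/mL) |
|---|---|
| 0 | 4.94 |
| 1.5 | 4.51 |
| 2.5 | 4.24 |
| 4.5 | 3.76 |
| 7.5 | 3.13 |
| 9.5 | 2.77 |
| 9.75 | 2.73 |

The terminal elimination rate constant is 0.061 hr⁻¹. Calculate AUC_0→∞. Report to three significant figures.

AUC = 81.1 µg/mL·hr

Trapezoidal AUC_0→9.75:
  [0→1.5]: (4.94+4.51)/2 × 1.5 = 7.0875
  [1.5→2.5]: (4.51+4.24)/2 × 1 = 4.375
  [2.5→4.5]: (4.24+3.76)/2 × 2 = 8.0
  [4.5→7.5]: (3.76+3.13)/2 × 3 = 10.335
  [7.5→9.5]: (3.13+2.77)/2 × 2 = 5.9
  [9.5→9.75]: (2.77+2.73)/2 × 0.25 = 0.6875
  Sum = 36.385 µg/mL·hr
Extrapolated tail: C_last / k_e = 2.73 / 0.061 = 44.754
AUC_0→∞ = 36.385 + 44.754 = 81.139 µg/mL·hr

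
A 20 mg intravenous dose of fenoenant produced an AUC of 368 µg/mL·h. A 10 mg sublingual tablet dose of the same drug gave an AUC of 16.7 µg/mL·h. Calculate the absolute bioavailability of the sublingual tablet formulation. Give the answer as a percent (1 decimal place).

F = 9.1%

F = (AUC_ev / D_ev) / (AUC_iv / D_iv)
  = (16.7/10) / (368/20)
  = 1.67 / 18.4 = 0.0908
  = 9.08%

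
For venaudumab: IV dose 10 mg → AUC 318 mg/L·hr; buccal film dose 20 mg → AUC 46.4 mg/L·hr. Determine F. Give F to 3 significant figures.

F = 0.0730

F = (AUC_ev / D_ev) / (AUC_iv / D_iv)
  = (46.4/20) / (318/10)
  = 2.32 / 31.8 = 0.0730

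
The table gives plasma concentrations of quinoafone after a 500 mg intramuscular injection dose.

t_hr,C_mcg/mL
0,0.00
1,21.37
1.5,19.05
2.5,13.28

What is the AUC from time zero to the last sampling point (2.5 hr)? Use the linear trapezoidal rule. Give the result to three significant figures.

Trapezoidal AUC_0→2.5:
  [0→1]: (0.00+21.37)/2 × 1 = 10.685
  [1→1.5]: (21.37+19.05)/2 × 0.5 = 10.105
  [1.5→2.5]: (19.05+13.28)/2 × 1 = 16.165
  Sum = 36.955 mcg/mL·hr

AUC = 37.0 mcg/mL·hr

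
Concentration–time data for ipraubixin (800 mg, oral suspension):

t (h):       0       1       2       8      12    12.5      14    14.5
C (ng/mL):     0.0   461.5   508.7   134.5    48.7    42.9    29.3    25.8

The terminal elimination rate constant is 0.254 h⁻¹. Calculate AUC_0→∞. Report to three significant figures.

AUC = 3200 ng/mL·h

Trapezoidal AUC_0→14.5:
  [0→1]: (0.0+461.5)/2 × 1 = 230.75
  [1→2]: (461.5+508.7)/2 × 1 = 485.1
  [2→8]: (508.7+134.5)/2 × 6 = 1929.6
  [8→12]: (134.5+48.7)/2 × 4 = 366.4
  [12→12.5]: (48.7+42.9)/2 × 0.5 = 22.9
  [12.5→14]: (42.9+29.3)/2 × 1.5 = 54.15
  [14→14.5]: (29.3+25.8)/2 × 0.5 = 13.775
  Sum = 3102.675 ng/mL·h
Extrapolated tail: C_last / k_e = 25.8 / 0.254 = 101.575
AUC_0→∞ = 3102.675 + 101.575 = 3204.25 ng/mL·h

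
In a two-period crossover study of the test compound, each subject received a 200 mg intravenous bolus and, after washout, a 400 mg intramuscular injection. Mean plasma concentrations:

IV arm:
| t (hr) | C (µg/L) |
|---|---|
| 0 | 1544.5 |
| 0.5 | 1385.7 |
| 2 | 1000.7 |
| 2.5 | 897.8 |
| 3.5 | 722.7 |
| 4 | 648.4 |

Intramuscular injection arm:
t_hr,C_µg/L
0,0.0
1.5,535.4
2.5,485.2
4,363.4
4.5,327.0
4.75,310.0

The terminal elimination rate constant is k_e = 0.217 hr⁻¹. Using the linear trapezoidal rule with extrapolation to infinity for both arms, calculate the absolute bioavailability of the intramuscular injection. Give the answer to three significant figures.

F = 0.226

Trapezoidal AUC_0→4 (IV):
  [0→0.5]: (1544.5+1385.7)/2 × 0.5 = 732.55
  [0.5→2]: (1385.7+1000.7)/2 × 1.5 = 1789.8
  [2→2.5]: (1000.7+897.8)/2 × 0.5 = 474.625
  [2.5→3.5]: (897.8+722.7)/2 × 1 = 810.25
  [3.5→4]: (722.7+648.4)/2 × 0.5 = 342.775
  Sum = 4150.0 µg/L·hr
IV tail: 648.4/0.217 = 2988.018; AUC_iv,0→∞ = 4150.0 + 2988.018 = 7138.018 µg/L·hr
Trapezoidal AUC_0→4.75 (intramuscular injection):
  [0→1.5]: (0.0+535.4)/2 × 1.5 = 401.55
  [1.5→2.5]: (535.4+485.2)/2 × 1 = 510.3
  [2.5→4]: (485.2+363.4)/2 × 1.5 = 636.45
  [4→4.5]: (363.4+327.0)/2 × 0.5 = 172.6
  [4.5→4.75]: (327.0+310.0)/2 × 0.25 = 79.625
  Sum = 1800.525 µg/L·hr
intramuscular injection tail: 310.0/0.217 = 1428.571; AUC_ev,0→∞ = 1800.525 + 1428.571 = 3229.096 µg/L·hr
F = (AUC_ev/D_ev)/(AUC_iv/D_iv) = (3229.096/400)/(7138.018/200) = 8.07274/35.69009 = 0.2262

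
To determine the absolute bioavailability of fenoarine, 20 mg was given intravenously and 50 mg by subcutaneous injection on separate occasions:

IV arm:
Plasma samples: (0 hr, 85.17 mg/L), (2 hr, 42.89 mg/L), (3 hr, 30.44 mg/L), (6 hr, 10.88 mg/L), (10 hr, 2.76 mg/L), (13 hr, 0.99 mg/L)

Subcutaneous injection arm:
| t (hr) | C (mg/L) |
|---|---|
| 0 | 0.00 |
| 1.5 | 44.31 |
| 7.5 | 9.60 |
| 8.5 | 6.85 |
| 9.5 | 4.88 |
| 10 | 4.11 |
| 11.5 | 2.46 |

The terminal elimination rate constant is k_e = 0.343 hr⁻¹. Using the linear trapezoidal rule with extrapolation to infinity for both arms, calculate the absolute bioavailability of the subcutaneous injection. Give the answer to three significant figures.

F = 0.340

Trapezoidal AUC_0→13 (IV):
  [0→2]: (85.17+42.89)/2 × 2 = 128.06
  [2→3]: (42.89+30.44)/2 × 1 = 36.665
  [3→6]: (30.44+10.88)/2 × 3 = 61.98
  [6→10]: (10.88+2.76)/2 × 4 = 27.28
  [10→13]: (2.76+0.99)/2 × 3 = 5.625
  Sum = 259.61 mg/L·hr
IV tail: 0.99/0.343 = 2.886; AUC_iv,0→∞ = 259.61 + 2.886 = 262.496 mg/L·hr
Trapezoidal AUC_0→11.5 (subcutaneous injection):
  [0→1.5]: (0.00+44.31)/2 × 1.5 = 33.2325
  [1.5→7.5]: (44.31+9.60)/2 × 6 = 161.73
  [7.5→8.5]: (9.60+6.85)/2 × 1 = 8.225
  [8.5→9.5]: (6.85+4.88)/2 × 1 = 5.865
  [9.5→10]: (4.88+4.11)/2 × 0.5 = 2.2475
  [10→11.5]: (4.11+2.46)/2 × 1.5 = 4.9275
  Sum = 216.2275 mg/L·hr
subcutaneous injection tail: 2.46/0.343 = 7.172; AUC_ev,0→∞ = 216.2275 + 7.172 = 223.3995 mg/L·hr
F = (AUC_ev/D_ev)/(AUC_iv/D_iv) = (223.3995/50)/(262.496/20) = 4.46799/13.1248 = 0.3404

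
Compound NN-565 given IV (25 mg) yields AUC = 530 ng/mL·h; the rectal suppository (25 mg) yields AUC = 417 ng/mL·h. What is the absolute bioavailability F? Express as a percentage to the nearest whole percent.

F = (AUC_ev / D_ev) / (AUC_iv / D_iv)
  = (417/25) / (530/25)
  = 16.68 / 21.2 = 0.7868
  = 78.68%

F = 79%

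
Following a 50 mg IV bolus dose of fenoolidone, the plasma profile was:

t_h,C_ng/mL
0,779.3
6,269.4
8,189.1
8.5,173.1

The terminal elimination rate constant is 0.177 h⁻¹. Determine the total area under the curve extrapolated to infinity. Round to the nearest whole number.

Trapezoidal AUC_0→8.5:
  [0→6]: (779.3+269.4)/2 × 6 = 3146.1
  [6→8]: (269.4+189.1)/2 × 2 = 458.5
  [8→8.5]: (189.1+173.1)/2 × 0.5 = 90.55
  Sum = 3695.15 ng/mL·h
Extrapolated tail: C_last / k_e = 173.1 / 0.177 = 977.966
AUC_0→∞ = 3695.15 + 977.966 = 4673.116 ng/mL·h

AUC = 4673 ng/mL·h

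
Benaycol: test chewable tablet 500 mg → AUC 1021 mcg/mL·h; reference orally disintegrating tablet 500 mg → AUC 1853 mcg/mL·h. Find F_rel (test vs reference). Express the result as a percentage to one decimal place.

F_rel = 55.1%

F_rel = (AUC_test/D_test) / (AUC_ref/D_ref)
      = (1021/500) / (1853/500)
      = 2.042 / 3.706 = 0.5510 = 55.10%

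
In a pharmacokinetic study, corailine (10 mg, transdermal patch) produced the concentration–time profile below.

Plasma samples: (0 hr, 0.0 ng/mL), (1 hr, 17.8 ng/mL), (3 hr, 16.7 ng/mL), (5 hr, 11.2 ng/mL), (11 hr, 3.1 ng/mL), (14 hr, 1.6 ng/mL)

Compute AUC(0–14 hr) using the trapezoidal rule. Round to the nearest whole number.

AUC = 121 ng/mL·hr

Trapezoidal AUC_0→14:
  [0→1]: (0.0+17.8)/2 × 1 = 8.9
  [1→3]: (17.8+16.7)/2 × 2 = 34.5
  [3→5]: (16.7+11.2)/2 × 2 = 27.9
  [5→11]: (11.2+3.1)/2 × 6 = 42.9
  [11→14]: (3.1+1.6)/2 × 3 = 7.05
  Sum = 121.25 ng/mL·hr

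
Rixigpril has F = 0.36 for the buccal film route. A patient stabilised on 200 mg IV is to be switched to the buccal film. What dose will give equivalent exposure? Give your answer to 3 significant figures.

For equal systemic exposure: F × D_ev = D_iv
D_ev = D_iv / F = 200 / 0.36 = 555.556 mg

D_buccal = 556 mg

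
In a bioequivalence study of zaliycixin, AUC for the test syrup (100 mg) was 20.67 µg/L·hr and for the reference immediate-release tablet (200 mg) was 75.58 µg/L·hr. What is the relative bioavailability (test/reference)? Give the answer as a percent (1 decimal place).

F_rel = (AUC_test/D_test) / (AUC_ref/D_ref)
      = (20.67/100) / (75.58/200)
      = 0.2067 / 0.3779 = 0.5470 = 54.70%

F_rel = 54.7%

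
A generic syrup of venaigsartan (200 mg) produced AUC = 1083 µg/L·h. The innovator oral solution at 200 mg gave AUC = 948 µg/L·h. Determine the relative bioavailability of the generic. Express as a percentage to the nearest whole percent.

F_rel = 114%

F_rel = (AUC_test/D_test) / (AUC_ref/D_ref)
      = (1083/200) / (948/200)
      = 5.415 / 4.74 = 1.1424 = 114.24%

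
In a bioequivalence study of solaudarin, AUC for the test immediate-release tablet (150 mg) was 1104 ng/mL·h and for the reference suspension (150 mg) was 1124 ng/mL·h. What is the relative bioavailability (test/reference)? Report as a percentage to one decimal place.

F_rel = (AUC_test/D_test) / (AUC_ref/D_ref)
      = (1104/150) / (1124/150)
      = 7.36 / 7.49333 = 0.9822 = 98.22%

F_rel = 98.2%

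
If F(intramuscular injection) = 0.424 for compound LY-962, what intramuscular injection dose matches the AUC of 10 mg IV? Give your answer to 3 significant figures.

For equal systemic exposure: F × D_ev = D_iv
D_ev = D_iv / F = 10 / 0.424 = 23.5849 mg

D_intramuscular = 23.6 mg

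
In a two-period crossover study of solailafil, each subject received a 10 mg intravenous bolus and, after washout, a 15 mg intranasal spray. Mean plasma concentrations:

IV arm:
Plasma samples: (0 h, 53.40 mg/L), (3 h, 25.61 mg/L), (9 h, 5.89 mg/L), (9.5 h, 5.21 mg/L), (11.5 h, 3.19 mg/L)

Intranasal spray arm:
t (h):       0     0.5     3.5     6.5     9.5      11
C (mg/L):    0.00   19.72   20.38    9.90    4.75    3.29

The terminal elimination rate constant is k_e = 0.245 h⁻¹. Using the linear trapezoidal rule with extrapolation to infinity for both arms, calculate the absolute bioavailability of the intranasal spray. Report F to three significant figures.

Trapezoidal AUC_0→11.5 (IV):
  [0→3]: (53.40+25.61)/2 × 3 = 118.515
  [3→9]: (25.61+5.89)/2 × 6 = 94.5
  [9→9.5]: (5.89+5.21)/2 × 0.5 = 2.775
  [9.5→11.5]: (5.21+3.19)/2 × 2 = 8.4
  Sum = 224.19 mg/L·h
IV tail: 3.19/0.245 = 13.020; AUC_iv,0→∞ = 224.19 + 13.020 = 237.21 mg/L·h
Trapezoidal AUC_0→11 (intranasal spray):
  [0→0.5]: (0.00+19.72)/2 × 0.5 = 4.93
  [0.5→3.5]: (19.72+20.38)/2 × 3 = 60.15
  [3.5→6.5]: (20.38+9.90)/2 × 3 = 45.42
  [6.5→9.5]: (9.90+4.75)/2 × 3 = 21.975
  [9.5→11]: (4.75+3.29)/2 × 1.5 = 6.03
  Sum = 138.505 mg/L·h
intranasal spray tail: 3.29/0.245 = 13.429; AUC_ev,0→∞ = 138.505 + 13.429 = 151.934 mg/L·h
F = (AUC_ev/D_ev)/(AUC_iv/D_iv) = (151.934/15)/(237.21/10) = 10.1289/23.721 = 0.4270

F = 0.427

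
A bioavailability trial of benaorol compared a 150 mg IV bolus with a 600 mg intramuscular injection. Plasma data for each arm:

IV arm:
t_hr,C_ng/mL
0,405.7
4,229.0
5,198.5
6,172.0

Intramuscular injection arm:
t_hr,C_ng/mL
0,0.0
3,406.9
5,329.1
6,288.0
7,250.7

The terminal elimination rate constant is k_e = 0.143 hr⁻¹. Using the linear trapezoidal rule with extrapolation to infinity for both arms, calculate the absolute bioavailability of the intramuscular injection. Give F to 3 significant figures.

F = 0.320

Trapezoidal AUC_0→6 (IV):
  [0→4]: (405.7+229.0)/2 × 4 = 1269.4
  [4→5]: (229.0+198.5)/2 × 1 = 213.75
  [5→6]: (198.5+172.0)/2 × 1 = 185.25
  Sum = 1668.4 ng/mL·hr
IV tail: 172.0/0.143 = 1202.797; AUC_iv,0→∞ = 1668.4 + 1202.797 = 2871.197 ng/mL·hr
Trapezoidal AUC_0→7 (intramuscular injection):
  [0→3]: (0.0+406.9)/2 × 3 = 610.35
  [3→5]: (406.9+329.1)/2 × 2 = 736.0
  [5→6]: (329.1+288.0)/2 × 1 = 308.55
  [6→7]: (288.0+250.7)/2 × 1 = 269.35
  Sum = 1924.25 ng/mL·hr
intramuscular injection tail: 250.7/0.143 = 1753.147; AUC_ev,0→∞ = 1924.25 + 1753.147 = 3677.397 ng/mL·hr
F = (AUC_ev/D_ev)/(AUC_iv/D_iv) = (3677.397/600)/(2871.197/150) = 6.128995/19.1413 = 0.3202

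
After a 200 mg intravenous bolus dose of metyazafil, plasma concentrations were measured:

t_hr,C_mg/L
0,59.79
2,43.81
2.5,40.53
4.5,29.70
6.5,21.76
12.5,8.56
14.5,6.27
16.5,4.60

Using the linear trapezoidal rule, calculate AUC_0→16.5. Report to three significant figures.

Trapezoidal AUC_0→16.5:
  [0→2]: (59.79+43.81)/2 × 2 = 103.6
  [2→2.5]: (43.81+40.53)/2 × 0.5 = 21.085
  [2.5→4.5]: (40.53+29.70)/2 × 2 = 70.23
  [4.5→6.5]: (29.70+21.76)/2 × 2 = 51.46
  [6.5→12.5]: (21.76+8.56)/2 × 6 = 90.96
  [12.5→14.5]: (8.56+6.27)/2 × 2 = 14.83
  [14.5→16.5]: (6.27+4.60)/2 × 2 = 10.87
  Sum = 363.035 mg/L·hr

AUC = 363 mg/L·hr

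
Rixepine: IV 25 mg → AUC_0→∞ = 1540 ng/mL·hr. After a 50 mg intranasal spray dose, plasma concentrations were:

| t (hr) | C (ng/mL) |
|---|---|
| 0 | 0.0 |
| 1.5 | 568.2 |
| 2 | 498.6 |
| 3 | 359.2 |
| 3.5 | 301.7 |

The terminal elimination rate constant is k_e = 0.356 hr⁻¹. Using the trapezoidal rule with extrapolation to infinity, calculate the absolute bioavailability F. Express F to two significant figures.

Trapezoidal AUC_0→3.5 (intranasal spray):
  [0→1.5]: (0.0+568.2)/2 × 1.5 = 426.15
  [1.5→2]: (568.2+498.6)/2 × 0.5 = 266.7
  [2→3]: (498.6+359.2)/2 × 1 = 428.9
  [3→3.5]: (359.2+301.7)/2 × 0.5 = 165.225
  Sum = 1286.975 ng/mL·hr
Tail: C_last/k_e = 301.7/0.356 = 847.472
AUC_0→∞ (intranasal spray) = 1286.975 + 847.472 = 2134.447 ng/mL·hr
F = (AUC_ev/D_ev)/(AUC_iv/D_iv) = (2134.447/50)/(1540/25) = 42.68894/61.6 = 0.6930

F = 0.69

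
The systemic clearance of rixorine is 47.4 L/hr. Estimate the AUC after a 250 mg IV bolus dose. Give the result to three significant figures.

AUC_0→∞ = Dose_iv / CL
        = 250 / 47.4 = 5.27426 mg/L·hr

AUC = 5.27 mg/L·hr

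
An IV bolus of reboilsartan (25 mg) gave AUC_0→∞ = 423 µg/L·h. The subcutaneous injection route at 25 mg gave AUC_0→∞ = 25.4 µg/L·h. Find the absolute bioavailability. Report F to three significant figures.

F = 0.0600

F = (AUC_ev / D_ev) / (AUC_iv / D_iv)
  = (25.4/25) / (423/25)
  = 1.016 / 16.92 = 0.0600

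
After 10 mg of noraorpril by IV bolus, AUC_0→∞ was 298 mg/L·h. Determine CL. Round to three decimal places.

CL = Dose_iv / AUC_0→∞
   = 10 / 298 = 0.033557 L/h

CL = 0.034 L/h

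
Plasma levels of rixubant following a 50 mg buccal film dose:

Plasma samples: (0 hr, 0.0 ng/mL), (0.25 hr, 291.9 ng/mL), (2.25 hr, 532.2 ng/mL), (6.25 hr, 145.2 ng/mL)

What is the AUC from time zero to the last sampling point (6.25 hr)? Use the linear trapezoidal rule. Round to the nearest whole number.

AUC = 2215 ng/mL·hr

Trapezoidal AUC_0→6.25:
  [0→0.25]: (0.0+291.9)/2 × 0.25 = 36.4875
  [0.25→2.25]: (291.9+532.2)/2 × 2 = 824.1
  [2.25→6.25]: (532.2+145.2)/2 × 4 = 1354.8
  Sum = 2215.3875 ng/mL·hr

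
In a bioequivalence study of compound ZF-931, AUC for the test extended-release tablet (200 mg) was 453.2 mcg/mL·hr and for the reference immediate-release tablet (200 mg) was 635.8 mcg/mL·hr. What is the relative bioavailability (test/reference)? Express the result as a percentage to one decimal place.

F_rel = 71.3%

F_rel = (AUC_test/D_test) / (AUC_ref/D_ref)
      = (453.2/200) / (635.8/200)
      = 2.266 / 3.179 = 0.7128 = 71.28%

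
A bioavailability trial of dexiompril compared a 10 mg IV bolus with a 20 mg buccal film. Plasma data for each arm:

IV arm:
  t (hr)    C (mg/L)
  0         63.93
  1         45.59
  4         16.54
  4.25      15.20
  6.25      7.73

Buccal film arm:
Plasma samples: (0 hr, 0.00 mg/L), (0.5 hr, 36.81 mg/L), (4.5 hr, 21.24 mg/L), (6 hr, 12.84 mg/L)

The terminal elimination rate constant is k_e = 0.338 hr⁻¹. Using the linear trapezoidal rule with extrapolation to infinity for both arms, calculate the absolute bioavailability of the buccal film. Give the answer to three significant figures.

Trapezoidal AUC_0→6.25 (IV):
  [0→1]: (63.93+45.59)/2 × 1 = 54.76
  [1→4]: (45.59+16.54)/2 × 3 = 93.195
  [4→4.25]: (16.54+15.20)/2 × 0.25 = 3.9675
  [4.25→6.25]: (15.20+7.73)/2 × 2 = 22.93
  Sum = 174.8525 mg/L·hr
IV tail: 7.73/0.338 = 22.870; AUC_iv,0→∞ = 174.8525 + 22.870 = 197.7225 mg/L·hr
Trapezoidal AUC_0→6 (buccal film):
  [0→0.5]: (0.00+36.81)/2 × 0.5 = 9.2025
  [0.5→4.5]: (36.81+21.24)/2 × 4 = 116.1
  [4.5→6]: (21.24+12.84)/2 × 1.5 = 25.56
  Sum = 150.8625 mg/L·hr
buccal film tail: 12.84/0.338 = 37.988; AUC_ev,0→∞ = 150.8625 + 37.988 = 188.8505 mg/L·hr
F = (AUC_ev/D_ev)/(AUC_iv/D_iv) = (188.8505/20)/(197.7225/10) = 9.442525/19.77225 = 0.4776

F = 0.478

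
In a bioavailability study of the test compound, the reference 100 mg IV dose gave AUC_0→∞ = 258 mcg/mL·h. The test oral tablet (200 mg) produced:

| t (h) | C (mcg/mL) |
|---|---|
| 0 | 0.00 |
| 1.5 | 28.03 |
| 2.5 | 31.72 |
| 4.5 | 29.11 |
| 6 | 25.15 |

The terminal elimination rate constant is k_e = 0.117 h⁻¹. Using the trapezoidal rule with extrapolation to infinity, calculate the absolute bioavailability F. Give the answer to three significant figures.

Trapezoidal AUC_0→6 (oral tablet):
  [0→1.5]: (0.00+28.03)/2 × 1.5 = 21.0225
  [1.5→2.5]: (28.03+31.72)/2 × 1 = 29.875
  [2.5→4.5]: (31.72+29.11)/2 × 2 = 60.83
  [4.5→6]: (29.11+25.15)/2 × 1.5 = 40.695
  Sum = 152.4225 mcg/mL·h
Tail: C_last/k_e = 25.15/0.117 = 214.957
AUC_0→∞ (oral tablet) = 152.4225 + 214.957 = 367.3795 mcg/mL·h
F = (AUC_ev/D_ev)/(AUC_iv/D_iv) = (367.3795/200)/(258/100) = 1.8368975/2.58 = 0.7120

F = 0.712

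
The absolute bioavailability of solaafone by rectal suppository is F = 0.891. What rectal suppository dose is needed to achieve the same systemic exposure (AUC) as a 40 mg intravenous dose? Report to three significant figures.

For equal systemic exposure: F × D_ev = D_iv
D_ev = D_iv / F = 40 / 0.891 = 44.8934 mg

D_rectal = 44.9 mg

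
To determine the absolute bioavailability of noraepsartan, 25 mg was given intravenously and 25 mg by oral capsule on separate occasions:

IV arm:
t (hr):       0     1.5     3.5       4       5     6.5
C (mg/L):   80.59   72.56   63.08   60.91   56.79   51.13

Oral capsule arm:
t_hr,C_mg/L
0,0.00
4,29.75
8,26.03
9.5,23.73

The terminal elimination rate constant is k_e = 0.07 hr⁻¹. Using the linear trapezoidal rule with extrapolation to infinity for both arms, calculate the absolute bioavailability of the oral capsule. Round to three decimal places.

F = 0.475

Trapezoidal AUC_0→6.5 (IV):
  [0→1.5]: (80.59+72.56)/2 × 1.5 = 114.8625
  [1.5→3.5]: (72.56+63.08)/2 × 2 = 135.64
  [3.5→4]: (63.08+60.91)/2 × 0.5 = 30.9975
  [4→5]: (60.91+56.79)/2 × 1 = 58.85
  [5→6.5]: (56.79+51.13)/2 × 1.5 = 80.94
  Sum = 421.29 mg/L·hr
IV tail: 51.13/0.07 = 730.429; AUC_iv,0→∞ = 421.29 + 730.429 = 1151.719 mg/L·hr
Trapezoidal AUC_0→9.5 (oral capsule):
  [0→4]: (0.00+29.75)/2 × 4 = 59.5
  [4→8]: (29.75+26.03)/2 × 4 = 111.56
  [8→9.5]: (26.03+23.73)/2 × 1.5 = 37.32
  Sum = 208.38 mg/L·hr
oral capsule tail: 23.73/0.07 = 339.000; AUC_ev,0→∞ = 208.38 + 339.000 = 547.38 mg/L·hr
F = (AUC_ev/D_ev)/(AUC_iv/D_iv) = (547.38/25)/(1151.719/25) = 21.8952/46.06876 = 0.4753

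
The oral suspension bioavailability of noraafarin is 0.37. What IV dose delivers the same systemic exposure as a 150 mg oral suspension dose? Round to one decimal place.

D_iv = 55.5 mg

Systemic exposure from an extravascular dose = F × D_ev, so the equivalent IV dose is F × D_ev.
D_iv = F × D_ev = 0.37 × 150 = 55.5 mg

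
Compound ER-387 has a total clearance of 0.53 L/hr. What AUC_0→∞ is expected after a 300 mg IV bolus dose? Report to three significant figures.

AUC_0→∞ = Dose_iv / CL
        = 300 / 0.53 = 566.038 mg/L·hr

AUC = 566 mg/L·hr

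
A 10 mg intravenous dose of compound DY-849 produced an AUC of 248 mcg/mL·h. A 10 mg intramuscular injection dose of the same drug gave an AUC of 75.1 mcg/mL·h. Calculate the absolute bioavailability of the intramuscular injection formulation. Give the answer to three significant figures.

F = (AUC_ev / D_ev) / (AUC_iv / D_iv)
  = (75.1/10) / (248/10)
  = 7.51 / 24.8 = 0.3028

F = 0.303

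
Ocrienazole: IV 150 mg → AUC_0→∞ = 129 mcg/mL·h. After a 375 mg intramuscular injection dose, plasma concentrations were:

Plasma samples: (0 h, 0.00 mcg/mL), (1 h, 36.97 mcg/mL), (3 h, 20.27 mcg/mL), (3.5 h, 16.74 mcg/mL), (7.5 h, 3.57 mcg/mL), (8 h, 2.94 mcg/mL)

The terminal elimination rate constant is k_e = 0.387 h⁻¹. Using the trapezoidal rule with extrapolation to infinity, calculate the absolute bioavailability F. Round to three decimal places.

Trapezoidal AUC_0→8 (intramuscular injection):
  [0→1]: (0.00+36.97)/2 × 1 = 18.485
  [1→3]: (36.97+20.27)/2 × 2 = 57.24
  [3→3.5]: (20.27+16.74)/2 × 0.5 = 9.2525
  [3.5→7.5]: (16.74+3.57)/2 × 4 = 40.62
  [7.5→8]: (3.57+2.94)/2 × 0.5 = 1.6275
  Sum = 127.225 mcg/mL·h
Tail: C_last/k_e = 2.94/0.387 = 7.597
AUC_0→∞ (intramuscular injection) = 127.225 + 7.597 = 134.822 mcg/mL·h
F = (AUC_ev/D_ev)/(AUC_iv/D_iv) = (134.822/375)/(129/150) = 0.359525/0.86 = 0.4181

F = 0.418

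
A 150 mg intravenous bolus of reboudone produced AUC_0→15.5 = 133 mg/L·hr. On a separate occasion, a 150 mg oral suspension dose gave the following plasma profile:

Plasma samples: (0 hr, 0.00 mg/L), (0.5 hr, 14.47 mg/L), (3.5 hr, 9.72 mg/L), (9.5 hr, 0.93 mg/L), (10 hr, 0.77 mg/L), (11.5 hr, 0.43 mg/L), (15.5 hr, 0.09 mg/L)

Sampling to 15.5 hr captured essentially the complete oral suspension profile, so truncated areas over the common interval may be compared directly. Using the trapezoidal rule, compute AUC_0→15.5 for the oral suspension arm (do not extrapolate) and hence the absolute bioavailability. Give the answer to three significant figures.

Trapezoidal AUC_0→15.5 (oral suspension):
  [0→0.5]: (0.00+14.47)/2 × 0.5 = 3.6175
  [0.5→3.5]: (14.47+9.72)/2 × 3 = 36.285
  [3.5→9.5]: (9.72+0.93)/2 × 6 = 31.95
  [9.5→10]: (0.93+0.77)/2 × 0.5 = 0.425
  [10→11.5]: (0.77+0.43)/2 × 1.5 = 0.9
  [11.5→15.5]: (0.43+0.09)/2 × 4 = 1.04
  Sum = 74.2175 mg/L·hr
F = (AUC_ev/D_ev)/(AUC_iv/D_iv) = (74.2175/150)/(133/150) = 0.494783/0.886667 = 0.5580

F = 0.558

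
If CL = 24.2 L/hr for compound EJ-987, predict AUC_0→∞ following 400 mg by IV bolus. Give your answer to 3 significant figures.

AUC = 16.5 mg/L·hr

AUC_0→∞ = Dose_iv / CL
        = 400 / 24.2 = 16.5289 mg/L·hr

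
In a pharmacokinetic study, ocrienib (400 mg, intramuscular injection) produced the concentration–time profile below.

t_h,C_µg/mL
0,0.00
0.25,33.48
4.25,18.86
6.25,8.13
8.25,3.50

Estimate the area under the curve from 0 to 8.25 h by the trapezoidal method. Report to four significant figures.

Trapezoidal AUC_0→8.25:
  [0→0.25]: (0.00+33.48)/2 × 0.25 = 4.185
  [0.25→4.25]: (33.48+18.86)/2 × 4 = 104.68
  [4.25→6.25]: (18.86+8.13)/2 × 2 = 26.99
  [6.25→8.25]: (8.13+3.50)/2 × 2 = 11.63
  Sum = 147.485 µg/mL·h

AUC = 147.5 µg/mL·h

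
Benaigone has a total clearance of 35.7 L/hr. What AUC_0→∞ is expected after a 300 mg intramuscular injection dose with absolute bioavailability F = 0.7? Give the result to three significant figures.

AUC_0→∞ = F × Dose / CL
        = 0.7 × 300 / 35.7 = 5.88235 mg/L·hr

AUC = 5.88 mg/L·hr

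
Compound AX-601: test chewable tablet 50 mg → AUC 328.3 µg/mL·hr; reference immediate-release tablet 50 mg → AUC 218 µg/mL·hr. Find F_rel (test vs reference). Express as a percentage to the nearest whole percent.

F_rel = (AUC_test/D_test) / (AUC_ref/D_ref)
      = (328.3/50) / (218/50)
      = 6.566 / 4.36 = 1.5060 = 150.60%

F_rel = 151%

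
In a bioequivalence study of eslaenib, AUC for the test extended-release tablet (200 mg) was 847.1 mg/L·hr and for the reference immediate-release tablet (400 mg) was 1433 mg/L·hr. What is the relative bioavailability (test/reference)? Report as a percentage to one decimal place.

F_rel = 118.2%

F_rel = (AUC_test/D_test) / (AUC_ref/D_ref)
      = (847.1/200) / (1433/400)
      = 4.2355 / 3.5825 = 1.1823 = 118.23%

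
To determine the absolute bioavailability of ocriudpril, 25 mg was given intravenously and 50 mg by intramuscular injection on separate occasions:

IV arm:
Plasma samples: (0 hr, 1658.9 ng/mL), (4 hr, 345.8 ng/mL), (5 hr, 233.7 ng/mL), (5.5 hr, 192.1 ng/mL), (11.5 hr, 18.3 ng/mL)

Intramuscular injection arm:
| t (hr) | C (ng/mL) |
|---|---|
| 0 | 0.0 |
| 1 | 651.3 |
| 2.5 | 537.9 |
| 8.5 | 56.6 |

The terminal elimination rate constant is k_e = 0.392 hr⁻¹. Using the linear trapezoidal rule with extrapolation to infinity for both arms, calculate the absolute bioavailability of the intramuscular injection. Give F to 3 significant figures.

F = 0.309

Trapezoidal AUC_0→11.5 (IV):
  [0→4]: (1658.9+345.8)/2 × 4 = 4009.4
  [4→5]: (345.8+233.7)/2 × 1 = 289.75
  [5→5.5]: (233.7+192.1)/2 × 0.5 = 106.45
  [5.5→11.5]: (192.1+18.3)/2 × 6 = 631.2
  Sum = 5036.8 ng/mL·hr
IV tail: 18.3/0.392 = 46.684; AUC_iv,0→∞ = 5036.8 + 46.684 = 5083.484 ng/mL·hr
Trapezoidal AUC_0→8.5 (intramuscular injection):
  [0→1]: (0.0+651.3)/2 × 1 = 325.65
  [1→2.5]: (651.3+537.9)/2 × 1.5 = 891.9
  [2.5→8.5]: (537.9+56.6)/2 × 6 = 1783.5
  Sum = 3001.05 ng/mL·hr
intramuscular injection tail: 56.6/0.392 = 144.388; AUC_ev,0→∞ = 3001.05 + 144.388 = 3145.438 ng/mL·hr
F = (AUC_ev/D_ev)/(AUC_iv/D_iv) = (3145.438/50)/(5083.484/25) = 62.90876/203.33936 = 0.3094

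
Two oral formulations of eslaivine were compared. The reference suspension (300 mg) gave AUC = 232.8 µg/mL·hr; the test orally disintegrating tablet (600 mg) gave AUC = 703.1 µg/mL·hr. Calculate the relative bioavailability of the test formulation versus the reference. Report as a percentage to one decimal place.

F_rel = (AUC_test/D_test) / (AUC_ref/D_ref)
      = (703.1/600) / (232.8/300)
      = 1.17183 / 0.776 = 1.5101 = 151.01%

F_rel = 151.0%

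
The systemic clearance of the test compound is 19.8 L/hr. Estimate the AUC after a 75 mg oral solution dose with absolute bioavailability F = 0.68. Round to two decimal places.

AUC = 2.58 mg/L·hr

AUC_0→∞ = F × Dose / CL
        = 0.68 × 75 / 19.8 = 2.57576 mg/L·hr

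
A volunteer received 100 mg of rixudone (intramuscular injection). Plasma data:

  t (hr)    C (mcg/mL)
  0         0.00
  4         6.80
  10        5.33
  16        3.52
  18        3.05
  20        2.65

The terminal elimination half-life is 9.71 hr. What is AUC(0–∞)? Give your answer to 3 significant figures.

AUC = 126 mcg/mL·hr

Trapezoidal AUC_0→20:
  [0→4]: (0.00+6.80)/2 × 4 = 13.6
  [4→10]: (6.80+5.33)/2 × 6 = 36.39
  [10→16]: (5.33+3.52)/2 × 6 = 26.55
  [16→18]: (3.52+3.05)/2 × 2 = 6.57
  [18→20]: (3.05+2.65)/2 × 2 = 5.7
  Sum = 88.81 mcg/mL·hr
k_e = ln2 / t½ = 0.693147 / 9.71 = 0.0714 hr^-1
Extrapolated tail: C_last / k_e = 2.65 / 0.0714 = 37.115
AUC_0→∞ = 88.81 + 37.115 = 125.925 mcg/mL·hr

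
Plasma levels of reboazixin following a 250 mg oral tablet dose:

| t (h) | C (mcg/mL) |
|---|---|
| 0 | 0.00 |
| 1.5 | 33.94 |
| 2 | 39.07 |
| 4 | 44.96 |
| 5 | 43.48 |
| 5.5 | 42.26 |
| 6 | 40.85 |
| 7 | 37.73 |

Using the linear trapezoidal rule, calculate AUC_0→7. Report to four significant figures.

Trapezoidal AUC_0→7:
  [0→1.5]: (0.00+33.94)/2 × 1.5 = 25.455
  [1.5→2]: (33.94+39.07)/2 × 0.5 = 18.2525
  [2→4]: (39.07+44.96)/2 × 2 = 84.03
  [4→5]: (44.96+43.48)/2 × 1 = 44.22
  [5→5.5]: (43.48+42.26)/2 × 0.5 = 21.435
  [5.5→6]: (42.26+40.85)/2 × 0.5 = 20.7775
  [6→7]: (40.85+37.73)/2 × 1 = 39.29
  Sum = 253.46 mcg/mL·h

AUC = 253.5 mcg/mL·h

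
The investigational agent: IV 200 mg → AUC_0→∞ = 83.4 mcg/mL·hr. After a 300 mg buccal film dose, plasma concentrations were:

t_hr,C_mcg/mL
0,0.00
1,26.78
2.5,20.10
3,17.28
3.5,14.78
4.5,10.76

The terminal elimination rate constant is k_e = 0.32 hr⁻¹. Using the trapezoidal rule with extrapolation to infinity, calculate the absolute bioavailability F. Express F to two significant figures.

F = 0.90

Trapezoidal AUC_0→4.5 (buccal film):
  [0→1]: (0.00+26.78)/2 × 1 = 13.39
  [1→2.5]: (26.78+20.10)/2 × 1.5 = 35.16
  [2.5→3]: (20.10+17.28)/2 × 0.5 = 9.345
  [3→3.5]: (17.28+14.78)/2 × 0.5 = 8.015
  [3.5→4.5]: (14.78+10.76)/2 × 1 = 12.77
  Sum = 78.68 mcg/mL·hr
Tail: C_last/k_e = 10.76/0.32 = 33.625
AUC_0→∞ (buccal film) = 78.68 + 33.625 = 112.305 mcg/mL·hr
F = (AUC_ev/D_ev)/(AUC_iv/D_iv) = (112.305/300)/(83.4/200) = 0.37435/0.417 = 0.8977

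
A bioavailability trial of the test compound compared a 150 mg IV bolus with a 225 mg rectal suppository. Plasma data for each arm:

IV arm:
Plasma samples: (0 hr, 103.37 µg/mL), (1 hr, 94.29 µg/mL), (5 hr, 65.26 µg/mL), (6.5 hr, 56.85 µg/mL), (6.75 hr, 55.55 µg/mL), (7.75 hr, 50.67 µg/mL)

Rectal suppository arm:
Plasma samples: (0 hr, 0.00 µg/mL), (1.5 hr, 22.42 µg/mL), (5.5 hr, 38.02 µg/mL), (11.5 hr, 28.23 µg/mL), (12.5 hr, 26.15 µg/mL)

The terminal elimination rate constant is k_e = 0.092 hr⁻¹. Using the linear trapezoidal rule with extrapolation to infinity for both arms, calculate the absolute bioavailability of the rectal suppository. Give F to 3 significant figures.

F = 0.383

Trapezoidal AUC_0→7.75 (IV):
  [0→1]: (103.37+94.29)/2 × 1 = 98.83
  [1→5]: (94.29+65.26)/2 × 4 = 319.1
  [5→6.5]: (65.26+56.85)/2 × 1.5 = 91.5825
  [6.5→6.75]: (56.85+55.55)/2 × 0.25 = 14.05
  [6.75→7.75]: (55.55+50.67)/2 × 1 = 53.11
  Sum = 576.6725 µg/mL·hr
IV tail: 50.67/0.092 = 550.761; AUC_iv,0→∞ = 576.6725 + 550.761 = 1127.4335 µg/mL·hr
Trapezoidal AUC_0→12.5 (rectal suppository):
  [0→1.5]: (0.00+22.42)/2 × 1.5 = 16.815
  [1.5→5.5]: (22.42+38.02)/2 × 4 = 120.88
  [5.5→11.5]: (38.02+28.23)/2 × 6 = 198.75
  [11.5→12.5]: (28.23+26.15)/2 × 1 = 27.19
  Sum = 363.635 µg/mL·hr
rectal suppository tail: 26.15/0.092 = 284.239; AUC_ev,0→∞ = 363.635 + 284.239 = 647.874 µg/mL·hr
F = (AUC_ev/D_ev)/(AUC_iv/D_iv) = (647.874/225)/(1127.4335/150) = 2.87944/7.51622 = 0.3831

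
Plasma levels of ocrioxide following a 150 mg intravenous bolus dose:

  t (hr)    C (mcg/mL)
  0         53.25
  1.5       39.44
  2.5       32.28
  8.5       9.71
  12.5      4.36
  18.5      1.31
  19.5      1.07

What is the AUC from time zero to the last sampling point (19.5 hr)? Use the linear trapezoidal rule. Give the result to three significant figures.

Trapezoidal AUC_0→19.5:
  [0→1.5]: (53.25+39.44)/2 × 1.5 = 69.5175
  [1.5→2.5]: (39.44+32.28)/2 × 1 = 35.86
  [2.5→8.5]: (32.28+9.71)/2 × 6 = 125.97
  [8.5→12.5]: (9.71+4.36)/2 × 4 = 28.14
  [12.5→18.5]: (4.36+1.31)/2 × 6 = 17.01
  [18.5→19.5]: (1.31+1.07)/2 × 1 = 1.19
  Sum = 277.6875 mcg/mL·hr

AUC = 278 mcg/mL·hr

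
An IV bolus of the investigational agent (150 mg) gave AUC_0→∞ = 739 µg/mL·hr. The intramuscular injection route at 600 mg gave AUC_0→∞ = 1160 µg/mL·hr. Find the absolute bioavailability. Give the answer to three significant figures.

F = (AUC_ev / D_ev) / (AUC_iv / D_iv)
  = (1160/600) / (739/150)
  = 1.93333 / 4.92667 = 0.3924

F = 0.392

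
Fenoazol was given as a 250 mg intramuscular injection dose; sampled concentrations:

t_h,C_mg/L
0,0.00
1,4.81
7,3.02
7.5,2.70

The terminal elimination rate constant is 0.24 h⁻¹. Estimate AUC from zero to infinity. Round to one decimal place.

Trapezoidal AUC_0→7.5:
  [0→1]: (0.00+4.81)/2 × 1 = 2.405
  [1→7]: (4.81+3.02)/2 × 6 = 23.49
  [7→7.5]: (3.02+2.70)/2 × 0.5 = 1.43
  Sum = 27.325 mg/L·h
Extrapolated tail: C_last / k_e = 2.70 / 0.24 = 11.250
AUC_0→∞ = 27.325 + 11.250 = 38.575 mg/L·h

AUC = 38.6 mg/L·h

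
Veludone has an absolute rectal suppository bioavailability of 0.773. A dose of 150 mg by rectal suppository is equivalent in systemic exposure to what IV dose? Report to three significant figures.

Systemic exposure from an extravascular dose = F × D_ev, so the equivalent IV dose is F × D_ev.
D_iv = F × D_ev = 0.773 × 150 = 115.95 mg

D_iv = 116 mg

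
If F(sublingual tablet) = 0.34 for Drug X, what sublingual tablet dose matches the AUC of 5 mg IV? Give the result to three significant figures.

For equal systemic exposure: F × D_ev = D_iv
D_ev = D_iv / F = 5 / 0.34 = 14.7059 mg

D_sublingual = 14.7 mg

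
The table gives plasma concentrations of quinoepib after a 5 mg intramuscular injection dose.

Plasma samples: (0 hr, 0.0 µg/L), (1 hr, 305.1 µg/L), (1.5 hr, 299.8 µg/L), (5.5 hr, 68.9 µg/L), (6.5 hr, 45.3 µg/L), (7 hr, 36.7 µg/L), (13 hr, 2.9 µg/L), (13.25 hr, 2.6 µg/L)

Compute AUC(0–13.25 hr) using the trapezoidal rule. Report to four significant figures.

AUC = 1238 µg/L·hr

Trapezoidal AUC_0→13.25:
  [0→1]: (0.0+305.1)/2 × 1 = 152.55
  [1→1.5]: (305.1+299.8)/2 × 0.5 = 151.225
  [1.5→5.5]: (299.8+68.9)/2 × 4 = 737.4
  [5.5→6.5]: (68.9+45.3)/2 × 1 = 57.1
  [6.5→7]: (45.3+36.7)/2 × 0.5 = 20.5
  [7→13]: (36.7+2.9)/2 × 6 = 118.8
  [13→13.25]: (2.9+2.6)/2 × 0.25 = 0.6875
  Sum = 1238.2625 µg/L·hr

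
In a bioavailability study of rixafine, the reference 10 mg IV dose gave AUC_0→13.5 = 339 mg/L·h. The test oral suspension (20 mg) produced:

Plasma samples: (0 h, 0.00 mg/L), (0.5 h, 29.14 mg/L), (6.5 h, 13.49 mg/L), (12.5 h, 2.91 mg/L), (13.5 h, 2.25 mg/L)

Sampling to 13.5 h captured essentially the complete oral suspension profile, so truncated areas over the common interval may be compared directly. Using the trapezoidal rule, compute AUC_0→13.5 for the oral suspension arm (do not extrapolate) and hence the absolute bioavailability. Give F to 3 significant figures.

F = 0.276

Trapezoidal AUC_0→13.5 (oral suspension):
  [0→0.5]: (0.00+29.14)/2 × 0.5 = 7.285
  [0.5→6.5]: (29.14+13.49)/2 × 6 = 127.89
  [6.5→12.5]: (13.49+2.91)/2 × 6 = 49.2
  [12.5→13.5]: (2.91+2.25)/2 × 1 = 2.58
  Sum = 186.955 mg/L·h
F = (AUC_ev/D_ev)/(AUC_iv/D_iv) = (186.955/20)/(339/10) = 9.34775/33.9 = 0.2757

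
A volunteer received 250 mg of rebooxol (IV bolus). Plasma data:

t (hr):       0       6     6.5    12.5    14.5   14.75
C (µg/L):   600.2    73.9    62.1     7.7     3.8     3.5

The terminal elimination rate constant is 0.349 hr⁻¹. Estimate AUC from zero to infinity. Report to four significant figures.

Trapezoidal AUC_0→14.75:
  [0→6]: (600.2+73.9)/2 × 6 = 2022.3
  [6→6.5]: (73.9+62.1)/2 × 0.5 = 34.0
  [6.5→12.5]: (62.1+7.7)/2 × 6 = 209.4
  [12.5→14.5]: (7.7+3.8)/2 × 2 = 11.5
  [14.5→14.75]: (3.8+3.5)/2 × 0.25 = 0.9125
  Sum = 2278.1125 µg/L·hr
Extrapolated tail: C_last / k_e = 3.5 / 0.349 = 10.029
AUC_0→∞ = 2278.1125 + 10.029 = 2288.1415 µg/L·hr

AUC = 2288 µg/L·hr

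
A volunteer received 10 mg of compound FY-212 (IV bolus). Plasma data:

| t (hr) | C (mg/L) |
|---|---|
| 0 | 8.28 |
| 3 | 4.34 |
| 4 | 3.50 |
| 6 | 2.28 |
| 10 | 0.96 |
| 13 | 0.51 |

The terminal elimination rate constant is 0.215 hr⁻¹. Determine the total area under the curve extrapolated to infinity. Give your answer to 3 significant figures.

Trapezoidal AUC_0→13:
  [0→3]: (8.28+4.34)/2 × 3 = 18.93
  [3→4]: (4.34+3.50)/2 × 1 = 3.92
  [4→6]: (3.50+2.28)/2 × 2 = 5.78
  [6→10]: (2.28+0.96)/2 × 4 = 6.48
  [10→13]: (0.96+0.51)/2 × 3 = 2.205
  Sum = 37.315 mg/L·hr
Extrapolated tail: C_last / k_e = 0.51 / 0.215 = 2.372
AUC_0→∞ = 37.315 + 2.372 = 39.687 mg/L·hr

AUC = 39.7 mg/L·hr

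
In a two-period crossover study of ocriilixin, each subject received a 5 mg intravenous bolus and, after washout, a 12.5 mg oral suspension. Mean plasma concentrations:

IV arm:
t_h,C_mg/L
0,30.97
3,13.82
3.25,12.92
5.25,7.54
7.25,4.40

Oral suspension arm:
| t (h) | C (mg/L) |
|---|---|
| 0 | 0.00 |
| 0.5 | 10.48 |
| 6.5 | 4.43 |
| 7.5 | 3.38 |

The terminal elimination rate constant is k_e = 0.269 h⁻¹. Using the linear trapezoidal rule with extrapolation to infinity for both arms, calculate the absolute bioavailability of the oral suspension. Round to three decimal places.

F = 0.214

Trapezoidal AUC_0→7.25 (IV):
  [0→3]: (30.97+13.82)/2 × 3 = 67.185
  [3→3.25]: (13.82+12.92)/2 × 0.25 = 3.3425
  [3.25→5.25]: (12.92+7.54)/2 × 2 = 20.46
  [5.25→7.25]: (7.54+4.40)/2 × 2 = 11.94
  Sum = 102.9275 mg/L·h
IV tail: 4.40/0.269 = 16.357; AUC_iv,0→∞ = 102.9275 + 16.357 = 119.2845 mg/L·h
Trapezoidal AUC_0→7.5 (oral suspension):
  [0→0.5]: (0.00+10.48)/2 × 0.5 = 2.62
  [0.5→6.5]: (10.48+4.43)/2 × 6 = 44.73
  [6.5→7.5]: (4.43+3.38)/2 × 1 = 3.905
  Sum = 51.255 mg/L·h
oral suspension tail: 3.38/0.269 = 12.565; AUC_ev,0→∞ = 51.255 + 12.565 = 63.82 mg/L·h
F = (AUC_ev/D_ev)/(AUC_iv/D_iv) = (63.82/12.5)/(119.2845/5) = 5.1056/23.8569 = 0.2140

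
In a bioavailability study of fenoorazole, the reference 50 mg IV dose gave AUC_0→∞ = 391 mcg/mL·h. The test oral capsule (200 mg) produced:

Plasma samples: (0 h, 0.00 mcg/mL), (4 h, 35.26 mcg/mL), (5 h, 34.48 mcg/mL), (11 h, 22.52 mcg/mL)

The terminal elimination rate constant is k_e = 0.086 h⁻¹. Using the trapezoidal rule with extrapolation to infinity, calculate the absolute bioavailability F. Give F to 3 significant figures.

F = 0.344

Trapezoidal AUC_0→11 (oral capsule):
  [0→4]: (0.00+35.26)/2 × 4 = 70.52
  [4→5]: (35.26+34.48)/2 × 1 = 34.87
  [5→11]: (34.48+22.52)/2 × 6 = 171.0
  Sum = 276.39 mcg/mL·h
Tail: C_last/k_e = 22.52/0.086 = 261.860
AUC_0→∞ (oral capsule) = 276.39 + 261.860 = 538.25 mcg/mL·h
F = (AUC_ev/D_ev)/(AUC_iv/D_iv) = (538.25/200)/(391/50) = 2.69125/7.82 = 0.3441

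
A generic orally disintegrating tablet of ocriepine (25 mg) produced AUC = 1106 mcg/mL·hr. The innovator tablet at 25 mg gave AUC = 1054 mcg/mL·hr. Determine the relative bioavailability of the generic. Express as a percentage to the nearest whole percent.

F_rel = (AUC_test/D_test) / (AUC_ref/D_ref)
      = (1106/25) / (1054/25)
      = 44.24 / 42.16 = 1.0493 = 104.93%

F_rel = 105%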